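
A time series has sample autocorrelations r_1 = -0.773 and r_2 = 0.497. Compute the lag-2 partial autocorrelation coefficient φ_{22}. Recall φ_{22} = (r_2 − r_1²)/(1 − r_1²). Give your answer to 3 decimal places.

-0.250

φ_{22} = (r_2 − r_1²) / (1 − r_1²)
r_1² = (-0.773)² = 0.597529
Numerator = 0.497 − 0.5975 = -0.1005; denominator = 1 − 0.5975 = 0.4025
φ_{22} = -0.1005 / 0.4025 = -0.250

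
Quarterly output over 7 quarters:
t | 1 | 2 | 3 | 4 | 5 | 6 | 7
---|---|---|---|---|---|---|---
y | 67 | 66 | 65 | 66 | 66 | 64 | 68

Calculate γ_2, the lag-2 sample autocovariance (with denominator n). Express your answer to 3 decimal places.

-0.143

Mean ȳ = (67 + 66 + 65 + 66 + 66 + 64 + 68)/7 = 66.0000
Deviations: 1.0000, 0.0000, -1.0000, 0.0000, 0.0000, -2.0000, 2.0000
Σ_{t=1}^{5}(y_t−ȳ)(y_{t+2}−ȳ) = -1.0000
γ_2 = -1.0000 / 7 = -0.143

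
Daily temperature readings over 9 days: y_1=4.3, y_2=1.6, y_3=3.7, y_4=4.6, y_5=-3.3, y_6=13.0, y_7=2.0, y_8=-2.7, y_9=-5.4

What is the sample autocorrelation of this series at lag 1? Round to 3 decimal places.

-0.143

Mean ȳ = (4.3 + 1.6 + 3.7 + 4.6 − 3.3 + 13.0 + 2.0 − 2.7 − 5.4)/9 = 1.9778
Numerator Σ_{t=1}^{8}(y_t−ȳ)(y_{t+1}−ȳ) = -34.3716
Denominator Σ(y_t−ȳ)² = 241.0356
r_1 = -34.3716 / 241.0356 = -0.143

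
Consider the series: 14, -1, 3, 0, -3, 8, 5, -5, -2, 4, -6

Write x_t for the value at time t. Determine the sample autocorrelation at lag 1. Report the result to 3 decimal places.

Mean x̄ = (14 − 1 + 3 + 0 − 3 + 8 + 5 − 5 − 2 + 4 − 6)/11 = 1.5455
Numerator Σ_{t=1}^{10}(x_t−x̄)(x_{t+1}−x̄) = -64.2975
Denominator Σ(x_t−x̄)² = 358.7273
r_1 = -64.2975 / 358.7273 = -0.179

-0.179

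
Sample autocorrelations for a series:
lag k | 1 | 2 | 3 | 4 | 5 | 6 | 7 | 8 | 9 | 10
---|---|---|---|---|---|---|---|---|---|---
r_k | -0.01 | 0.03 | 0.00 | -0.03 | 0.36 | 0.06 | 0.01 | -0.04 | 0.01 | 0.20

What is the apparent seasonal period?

The largest autocorrelation is r_5 = 0.36, with a weaker echo at lag 10 (0.20); the remaining lags stay at or below 0.06.
The dominant spike at lag 5 indicates a seasonal period of 5.

5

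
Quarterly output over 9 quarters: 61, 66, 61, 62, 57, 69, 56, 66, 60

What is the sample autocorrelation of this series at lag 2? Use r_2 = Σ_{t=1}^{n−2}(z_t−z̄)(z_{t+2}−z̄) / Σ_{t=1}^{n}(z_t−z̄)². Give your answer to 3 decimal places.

0.514

Mean z̄ = (61 + 66 + 61 + 62 + 57 + 69 + 56 + 66 + 60)/9 = 62.0000
Σ(z_t−z̄)(z_{t+2}−z̄) = (1.0000) + (0.0000) + (5.0000) + (0.0000) + (30.0000) + (28.0000) + (12.0000) = 76.0000
Denominator Σ(z_t−z̄)² = 148.0000
r_2 = 76.0000 / 148.0000 = 0.514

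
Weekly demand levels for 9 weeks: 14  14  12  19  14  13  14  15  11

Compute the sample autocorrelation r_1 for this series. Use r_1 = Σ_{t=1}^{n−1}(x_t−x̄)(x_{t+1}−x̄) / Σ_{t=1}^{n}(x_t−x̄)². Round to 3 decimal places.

Mean x̄ = (14 + 14 + 12 + 19 + 14 + 13 + 14 + 15 + 11)/9 = 14.0000
Numerator Σ_{t=1}^{8}(x_t−x̄)(x_{t+1}−x̄) = -13.0000
Denominator Σ(x_t−x̄)² = 40.0000
r_1 = -13.0000 / 40.0000 = -0.325

-0.325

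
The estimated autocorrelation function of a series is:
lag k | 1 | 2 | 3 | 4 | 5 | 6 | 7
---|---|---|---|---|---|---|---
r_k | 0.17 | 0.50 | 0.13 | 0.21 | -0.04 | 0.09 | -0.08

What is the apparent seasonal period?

The largest autocorrelation is r_2 = 0.50, with a weaker echo at lag 4 (0.21); the remaining lags stay at or below 0.17.
The dominant spike at lag 2 indicates a seasonal period of 2.

2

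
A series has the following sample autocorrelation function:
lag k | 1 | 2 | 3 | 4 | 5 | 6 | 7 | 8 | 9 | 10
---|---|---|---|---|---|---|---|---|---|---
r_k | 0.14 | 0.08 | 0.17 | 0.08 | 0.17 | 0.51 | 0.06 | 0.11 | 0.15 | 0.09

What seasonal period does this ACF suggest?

The largest autocorrelation is r_6 = 0.51; the remaining lags stay at or below 0.17.
The dominant spike at lag 6 indicates a seasonal period of 6.

6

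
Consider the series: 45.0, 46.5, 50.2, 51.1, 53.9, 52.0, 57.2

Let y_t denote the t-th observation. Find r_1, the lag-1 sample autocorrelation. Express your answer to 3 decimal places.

0.379

Mean ȳ = (45.0 + 46.5 + 50.2 + 51.1 + 53.9 + 52.0 + 57.2)/7 = 50.8429
Deviations from mean: -5.8429, -4.3429, -0.6429, 0.2571, 3.0571, 1.1571, 6.3571
Σ(y_t−ȳ)(y_{t+1}−ȳ) = (25.3747) + (2.7918) + (-0.1653) + (0.7861) + (3.5376) + (7.3561) = 39.6810
Denominator Σ(y_t−ȳ)² = 104.5771
r_1 = 39.6810 / 104.5771 = 0.379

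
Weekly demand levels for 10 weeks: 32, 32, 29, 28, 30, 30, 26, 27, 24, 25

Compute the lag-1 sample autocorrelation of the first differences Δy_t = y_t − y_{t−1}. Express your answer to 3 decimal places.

-0.445

First differences Δy: 0, -3, -1, 2, 0, -4, 1, -3, 1
Mean of differences = -0.7778
Numerator Σ(Δy_t−Δȳ)(Δy_{t+1}−Δȳ) = -15.8272
Denominator Σ(Δy_t−Δȳ)² = 35.5556
r_1(Δy) = -15.8272 / 35.5556 = -0.445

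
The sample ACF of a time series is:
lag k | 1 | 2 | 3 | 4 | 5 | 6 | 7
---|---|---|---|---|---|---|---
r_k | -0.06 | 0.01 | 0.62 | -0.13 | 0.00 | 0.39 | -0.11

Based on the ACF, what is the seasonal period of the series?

The largest autocorrelation is r_3 = 0.62, with a weaker echo at lag 6 (0.39); the remaining lags stay at or below 0.01.
The dominant spike at lag 3 indicates a seasonal period of 3.

3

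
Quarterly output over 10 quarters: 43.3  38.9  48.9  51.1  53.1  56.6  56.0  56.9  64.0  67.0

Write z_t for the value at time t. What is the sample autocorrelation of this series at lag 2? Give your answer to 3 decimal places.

Mean z̄ = (43.3 + 38.9 + 48.9 + 51.1 + 53.1 + 56.6 + 56.0 + 56.9 + 64.0 + 67.0)/10 = 53.5800
Numerator Σ_{t=1}^{8}(z_t−z̄)(z_{t+2}−z̄) = 157.9092
Denominator Σ(z_t−z̄)² = 664.1360
r_2 = 157.9092 / 664.1360 = 0.238

0.238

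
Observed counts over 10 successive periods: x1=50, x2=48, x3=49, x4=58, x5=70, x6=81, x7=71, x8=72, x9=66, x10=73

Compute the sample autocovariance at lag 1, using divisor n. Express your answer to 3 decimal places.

82.956

Mean x̄ = (50 + 48 + 49 + 58 + 70 + 81 + 71 + 72 + 66 + 73)/10 = 63.8000
Σ_{t=1}^{9}(x_t−x̄)(x_{t+1}−x̄) = 829.5600
γ_1 = 829.5600 / 10 = 82.956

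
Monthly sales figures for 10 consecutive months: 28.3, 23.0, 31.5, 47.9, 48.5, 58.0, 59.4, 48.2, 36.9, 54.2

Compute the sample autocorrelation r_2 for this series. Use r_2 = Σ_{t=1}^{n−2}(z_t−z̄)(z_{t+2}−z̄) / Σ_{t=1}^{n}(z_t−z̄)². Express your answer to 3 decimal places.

Mean z̄ = (28.3 + 23.0 + 31.5 + 47.9 + 48.5 + 58.0 + 59.4 + 48.2 + 36.9 + 54.2)/10 = 43.5900
Numerator Σ_{t=1}^{8}(z_t−z̄)(z_{t+2}−z̄) = 186.0588
Denominator Σ(z_t−z̄)² = 1482.7690
r_2 = 186.0588 / 1482.7690 = 0.125

0.125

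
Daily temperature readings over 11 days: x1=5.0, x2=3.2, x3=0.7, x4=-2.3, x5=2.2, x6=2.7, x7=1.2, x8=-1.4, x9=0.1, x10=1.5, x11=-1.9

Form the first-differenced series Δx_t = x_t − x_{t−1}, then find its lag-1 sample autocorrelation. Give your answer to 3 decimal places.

-0.073

First differences Δx: -1.8, -2.5, -3.0, 4.5, 0.5, -1.5, -2.6, 1.5, 1.4, -3.4
Mean of differences = -0.6900
Numerator Σ(Δx_t−Δx̄)(Δx_{t+1}−Δx̄) = -4.3091
Denominator Σ(Δx_t−Δx̄)² = 59.0090
r_1(Δx) = -4.3091 / 59.0090 = -0.073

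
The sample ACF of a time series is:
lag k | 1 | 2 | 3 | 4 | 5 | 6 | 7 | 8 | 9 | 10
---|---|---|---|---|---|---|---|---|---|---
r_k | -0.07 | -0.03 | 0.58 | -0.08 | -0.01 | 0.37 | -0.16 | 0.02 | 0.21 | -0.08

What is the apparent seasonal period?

The largest autocorrelation is r_3 = 0.58, with weaker echoes at lags 6 (0.37) and 9 (0.21); the remaining lags stay at or below 0.02.
The dominant spike at lag 3 indicates a seasonal period of 3.

3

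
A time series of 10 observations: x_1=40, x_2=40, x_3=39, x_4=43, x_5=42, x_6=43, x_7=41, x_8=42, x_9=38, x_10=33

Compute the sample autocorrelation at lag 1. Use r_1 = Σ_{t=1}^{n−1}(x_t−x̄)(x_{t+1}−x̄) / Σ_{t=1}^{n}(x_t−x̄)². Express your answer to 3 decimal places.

0.287

Mean x̄ = (40 + 40 + 39 + 43 + 42 + 43 + 41 + 42 + 38 + 33)/10 = 40.1000
Numerator Σ_{t=1}^{9}(x_t−x̄)(x_{t+1}−x̄) = 23.1900
Denominator Σ(x_t−x̄)² = 80.9000
r_1 = 23.1900 / 80.9000 = 0.287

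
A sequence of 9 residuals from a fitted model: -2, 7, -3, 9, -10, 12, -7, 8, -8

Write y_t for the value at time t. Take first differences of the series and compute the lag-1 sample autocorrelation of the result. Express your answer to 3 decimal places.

First differences Δy: 9, -10, 12, -19, 22, -19, 15, -16
Mean of differences = -0.7500
Numerator Σ(Δy_t−Δȳ)(Δy_{t+1}−Δȳ) = -1798.8125
Denominator Σ(Δy_t−Δȳ)² = 2007.5000
r_1(Δy) = -1798.8125 / 2007.5000 = -0.896

-0.896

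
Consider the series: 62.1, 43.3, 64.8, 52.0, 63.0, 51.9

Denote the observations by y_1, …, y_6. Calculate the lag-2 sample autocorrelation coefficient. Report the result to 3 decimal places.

Mean ȳ = (62.1 + 43.3 + 64.8 + 52.0 + 63.0 + 51.9)/6 = 56.1833
Σ(y_t−ȳ)(y_{t+2}−ȳ) = (50.9819) + (53.8953) + (58.7369) + (17.9186) = 181.5328
Denominator Σ(y_t−ȳ)² = 357.5483
r_2 = 181.5328 / 357.5483 = 0.508

0.508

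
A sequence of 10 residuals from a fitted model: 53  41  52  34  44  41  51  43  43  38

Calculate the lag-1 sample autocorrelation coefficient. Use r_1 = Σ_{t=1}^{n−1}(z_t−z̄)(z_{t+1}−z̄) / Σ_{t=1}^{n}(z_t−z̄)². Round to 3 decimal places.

-0.434

Mean z̄ = (53 + 41 + 52 + 34 + 44 + 41 + 51 + 43 + 43 + 38)/10 = 44.0000
Numerator Σ_{t=1}^{9}(z_t−z̄)(z_{t+1}−z̄) = -152.0000
Denominator Σ(z_t−z̄)² = 350.0000
r_1 = -152.0000 / 350.0000 = -0.434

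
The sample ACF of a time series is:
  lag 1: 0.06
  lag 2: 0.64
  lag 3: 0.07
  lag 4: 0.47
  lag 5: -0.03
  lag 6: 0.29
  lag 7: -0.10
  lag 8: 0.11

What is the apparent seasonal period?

The largest autocorrelation is r_2 = 0.64, with weaker echoes at lags 4 (0.47) and 6 (0.29); the remaining lags stay at or below 0.11.
The dominant spike at lag 2 indicates a seasonal period of 2.

2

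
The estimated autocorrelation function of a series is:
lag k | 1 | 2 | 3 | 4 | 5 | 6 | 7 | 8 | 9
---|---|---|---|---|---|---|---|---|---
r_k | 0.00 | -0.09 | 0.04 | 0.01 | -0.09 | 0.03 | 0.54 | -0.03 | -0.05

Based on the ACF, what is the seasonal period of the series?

The largest autocorrelation is r_7 = 0.54; the remaining lags stay at or below 0.04.
The dominant spike at lag 7 indicates a seasonal period of 7.

7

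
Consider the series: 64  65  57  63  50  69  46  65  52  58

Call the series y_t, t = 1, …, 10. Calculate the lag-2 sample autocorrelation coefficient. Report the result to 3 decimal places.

Mean ȳ = (64 + 65 + 57 + 63 + 50 + 69 + 46 + 65 + 52 + 58)/10 = 58.9000
Numerator Σ_{t=1}^{8}(y_t−ȳ)(y_{t+2}−ȳ) = 333.5800
Denominator Σ(y_t−ȳ)² = 516.9000
r_2 = 333.5800 / 516.9000 = 0.645

0.645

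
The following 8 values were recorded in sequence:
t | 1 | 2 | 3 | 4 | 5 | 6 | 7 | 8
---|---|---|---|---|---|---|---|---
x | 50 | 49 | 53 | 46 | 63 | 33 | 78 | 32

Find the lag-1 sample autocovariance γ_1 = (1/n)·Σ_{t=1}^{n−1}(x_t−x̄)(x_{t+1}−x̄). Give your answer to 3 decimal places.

-159.906

Mean x̄ = (50 + 49 + 53 + 46 + 63 + 33 + 78 + 32)/8 = 50.5000
Deviations: -0.5000, -1.5000, 2.5000, -4.5000, 12.5000, -17.5000, 27.5000, -18.5000
Σ_{t=1}^{7}(x_t−x̄)(x_{t+1}−x̄) = -1279.2500
γ_1 = -1279.2500 / 8 = -159.906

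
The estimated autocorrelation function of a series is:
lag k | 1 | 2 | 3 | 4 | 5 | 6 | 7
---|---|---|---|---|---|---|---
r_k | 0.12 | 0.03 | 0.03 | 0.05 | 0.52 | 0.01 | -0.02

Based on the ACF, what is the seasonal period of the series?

The largest autocorrelation is r_5 = 0.52; the remaining lags stay at or below 0.12.
The dominant spike at lag 5 indicates a seasonal period of 5.

5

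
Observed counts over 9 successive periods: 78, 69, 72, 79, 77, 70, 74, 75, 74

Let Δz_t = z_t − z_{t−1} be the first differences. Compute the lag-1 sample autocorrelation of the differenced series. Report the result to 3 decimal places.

-0.136

First differences Δz: -9, 3, 7, -2, -7, 4, 1, -1
Mean of differences = -0.5000
Numerator Σ(Δz_t−Δz̄)(Δz_{t+1}−Δz̄) = -28.2500
Denominator Σ(Δz_t−Δz̄)² = 208.0000
r_1(Δz) = -28.2500 / 208.0000 = -0.136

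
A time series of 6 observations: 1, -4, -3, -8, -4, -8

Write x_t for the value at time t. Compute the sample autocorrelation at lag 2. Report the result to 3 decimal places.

0.345

Mean x̄ = (1 − 4 − 3 − 8 − 4 − 8)/6 = -4.3333
Deviations from mean: 5.3333, 0.3333, 1.3333, -3.6667, 0.3333, -3.6667
Numerator Σ_{t=1}^{4}(x_t−x̄)(x_{t+2}−x̄) = 19.7778
Denominator Σ(x_t−x̄)² = 57.3333
r_2 = 19.7778 / 57.3333 = 0.345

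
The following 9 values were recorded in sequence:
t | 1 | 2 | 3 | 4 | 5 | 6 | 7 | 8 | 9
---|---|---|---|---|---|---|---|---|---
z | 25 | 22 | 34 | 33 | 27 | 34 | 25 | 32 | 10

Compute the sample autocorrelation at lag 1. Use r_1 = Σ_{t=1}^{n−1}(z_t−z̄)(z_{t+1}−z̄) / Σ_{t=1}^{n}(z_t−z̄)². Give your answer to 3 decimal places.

-0.187

Mean z̄ = (25 + 22 + 34 + 33 + 27 + 34 + 25 + 32 + 10)/9 = 26.8889
Numerator Σ_{t=1}^{8}(z_t−z̄)(z_{t+1}−z̄) = -90.0123
Denominator Σ(z_t−z̄)² = 480.8889
r_1 = -90.0123 / 480.8889 = -0.187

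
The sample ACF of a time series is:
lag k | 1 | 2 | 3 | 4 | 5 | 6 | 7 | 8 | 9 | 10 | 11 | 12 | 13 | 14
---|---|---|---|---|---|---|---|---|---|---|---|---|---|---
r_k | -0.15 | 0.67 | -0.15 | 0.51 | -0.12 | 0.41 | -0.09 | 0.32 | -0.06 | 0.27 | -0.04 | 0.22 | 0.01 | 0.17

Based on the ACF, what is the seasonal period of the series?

The largest autocorrelation is r_2 = 0.67, with weaker echoes at lags 4 (0.51), 6 (0.41), 8 (0.32), 10 (0.27), 12 (0.22) and 14 (0.17); the remaining lags stay at or below 0.01.
The dominant spike at lag 2 indicates a seasonal period of 2.

2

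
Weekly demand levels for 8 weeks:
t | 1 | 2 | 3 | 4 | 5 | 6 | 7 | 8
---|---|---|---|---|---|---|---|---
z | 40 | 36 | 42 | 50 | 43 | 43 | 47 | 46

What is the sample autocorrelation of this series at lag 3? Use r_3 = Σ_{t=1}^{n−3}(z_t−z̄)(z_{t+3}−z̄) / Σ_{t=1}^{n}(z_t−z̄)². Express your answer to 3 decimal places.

0.030

Mean z̄ = (40 + 36 + 42 + 50 + 43 + 43 + 47 + 46)/8 = 43.3750
Deviations from mean: -3.3750, -7.3750, -1.3750, 6.6250, -0.3750, -0.3750, 3.6250, 2.6250
Σ(z_t−z̄)(z_{t+3}−z̄) = (-22.3594) + (2.7656) + (0.5156) + (24.0156) + (-0.9844) = 3.9531
Denominator Σ(z_t−z̄)² = 131.8750
r_3 = 3.9531 / 131.8750 = 0.030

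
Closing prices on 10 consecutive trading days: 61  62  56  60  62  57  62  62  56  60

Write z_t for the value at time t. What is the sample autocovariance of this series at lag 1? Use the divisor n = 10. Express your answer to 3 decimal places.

Mean z̄ = (61 + 62 + 56 + 60 + 62 + 57 + 62 + 62 + 56 + 60)/10 = 59.8000
Σ_{t=1}^{9}(z_t−z̄)(z_{t+1}−z̄) = -22.6400
γ_1 = -22.6400 / 10 = -2.264

-2.264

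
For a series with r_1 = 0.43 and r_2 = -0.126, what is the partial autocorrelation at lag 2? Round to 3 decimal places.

-0.381

φ_{22} = (r_2 − r_1²) / (1 − r_1²)
r_1² = (0.43)² = 0.1849
Numerator = -0.126 − 0.1849 = -0.3109; denominator = 1 − 0.1849 = 0.8151
φ_{22} = -0.3109 / 0.8151 = -0.381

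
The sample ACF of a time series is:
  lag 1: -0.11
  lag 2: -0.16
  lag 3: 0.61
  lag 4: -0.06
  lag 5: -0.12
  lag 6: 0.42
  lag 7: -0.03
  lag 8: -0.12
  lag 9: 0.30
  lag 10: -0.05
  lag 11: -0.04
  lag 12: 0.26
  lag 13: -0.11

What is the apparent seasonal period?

The largest autocorrelation is r_3 = 0.61, with weaker echoes at lags 6 (0.42), 9 (0.30) and 12 (0.26); the remaining lags stay at or below -0.03.
The dominant spike at lag 3 indicates a seasonal period of 3.

3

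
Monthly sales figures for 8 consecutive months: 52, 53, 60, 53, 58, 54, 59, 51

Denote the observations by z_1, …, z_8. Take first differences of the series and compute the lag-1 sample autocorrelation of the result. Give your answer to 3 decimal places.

-0.682

First differences Δz: 1, 7, -7, 5, -4, 5, -8
Mean of differences = -0.1429
Numerator Σ(Δz_t−Δz̄)(Δz_{t+1}−Δz̄) = -156.1633
Denominator Σ(Δz_t−Δz̄)² = 228.8571
r_1(Δz) = -156.1633 / 228.8571 = -0.682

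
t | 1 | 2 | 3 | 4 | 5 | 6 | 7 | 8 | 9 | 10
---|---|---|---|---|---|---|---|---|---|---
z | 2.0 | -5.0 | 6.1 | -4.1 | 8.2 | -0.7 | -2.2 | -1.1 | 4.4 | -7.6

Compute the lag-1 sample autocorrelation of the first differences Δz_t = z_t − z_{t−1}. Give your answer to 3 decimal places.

-0.690

First differences Δz: -7.0, 11.1, -10.2, 12.3, -8.9, -1.5, 1.1, 5.5, -12.0
Mean of differences = -1.0667
Numerator Σ(Δz_t−Δz̄)(Δz_{t+1}−Δz̄) = -465.2111
Denominator Σ(Δz_t−Δz̄)² = 674.2200
r_1(Δz) = -465.2111 / 674.2200 = -0.690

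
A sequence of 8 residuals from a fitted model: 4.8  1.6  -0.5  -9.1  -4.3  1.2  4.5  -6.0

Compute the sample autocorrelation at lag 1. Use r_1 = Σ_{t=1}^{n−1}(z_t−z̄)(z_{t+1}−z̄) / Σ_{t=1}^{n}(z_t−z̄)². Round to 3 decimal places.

0.093

Mean z̄ = (4.8 + 1.6 − 0.5 − 9.1 − 4.3 + 1.2 + 4.5 − 6.0)/8 = -0.9750
Numerator Σ_{t=1}^{7}(z_t−z̄)(z_{t+1}−z̄) = 16.4144
Denominator Σ(z_t−z̄)² = 177.2350
r_1 = 16.4144 / 177.2350 = 0.093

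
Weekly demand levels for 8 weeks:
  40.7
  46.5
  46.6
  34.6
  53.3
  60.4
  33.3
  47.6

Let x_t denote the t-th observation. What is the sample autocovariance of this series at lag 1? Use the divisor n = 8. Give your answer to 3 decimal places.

Mean x̄ = (40.7 + 46.5 + 46.6 + 34.6 + 53.3 + 60.4 + 33.3 + 47.6)/8 = 45.3750
Σ_{t=1}^{7}(x_t−x̄)(x_{t+1}−x̄) = -191.6931
γ_1 = -191.6931 / 8 = -23.962

-23.962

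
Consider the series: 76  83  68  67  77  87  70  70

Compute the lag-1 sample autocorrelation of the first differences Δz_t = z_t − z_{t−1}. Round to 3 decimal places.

-0.240

First differences Δz: 7, -15, -1, 10, 10, -17, 0
Mean of differences = -0.8571
Numerator Σ(Δz_t−Δz̄)(Δz_{t+1}−Δz̄) = -181.8776
Denominator Σ(Δz_t−Δz̄)² = 758.8571
r_1(Δz) = -181.8776 / 758.8571 = -0.240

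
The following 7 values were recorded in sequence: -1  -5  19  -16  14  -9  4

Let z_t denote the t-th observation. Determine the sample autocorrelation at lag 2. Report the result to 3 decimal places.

0.549

Mean z̄ = (-1 − 5 + 19 − 16 + 14 − 9 + 4)/7 = 0.8571
Deviations from mean: -1.8571, -5.8571, 18.1429, -16.8571, 13.1429, -9.8571, 3.1429
Σ(z_t−z̄)(z_{t+2}−z̄) = (-33.6939) + (98.7347) + (238.4490) + (166.1633) + (41.3061) = 510.9592
Denominator Σ(z_t−z̄)² = 930.8571
r_2 = 510.9592 / 930.8571 = 0.549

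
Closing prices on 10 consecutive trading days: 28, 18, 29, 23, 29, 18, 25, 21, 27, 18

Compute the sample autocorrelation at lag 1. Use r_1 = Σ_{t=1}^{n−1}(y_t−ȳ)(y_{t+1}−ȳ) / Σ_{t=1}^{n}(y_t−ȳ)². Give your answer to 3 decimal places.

-0.681

Mean ȳ = (28 + 18 + 29 + 23 + 29 + 18 + 25 + 21 + 27 + 18)/10 = 23.6000
Numerator Σ_{t=1}^{9}(y_t−ȳ)(y_{t+1}−ȳ) = -130.9600
Denominator Σ(y_t−ȳ)² = 192.4000
r_1 = -130.9600 / 192.4000 = -0.681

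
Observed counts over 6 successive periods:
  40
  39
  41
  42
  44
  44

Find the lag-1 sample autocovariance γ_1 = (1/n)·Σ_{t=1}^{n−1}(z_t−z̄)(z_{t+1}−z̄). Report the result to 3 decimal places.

Mean z̄ = (40 + 39 + 41 + 42 + 44 + 44)/6 = 41.6667
Σ_{t=1}^{5}(z_t−z̄)(z_{t+1}−z̄) = 12.2222
γ_1 = 12.2222 / 6 = 2.037

2.037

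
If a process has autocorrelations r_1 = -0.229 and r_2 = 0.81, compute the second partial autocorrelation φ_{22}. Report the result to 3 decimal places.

0.799

φ_{22} = (r_2 − r_1²) / (1 − r_1²)
r_1² = (-0.229)² = 0.052441
Numerator = 0.81 − 0.0524 = 0.7576; denominator = 1 − 0.0524 = 0.9476
φ_{22} = 0.7576 / 0.9476 = 0.799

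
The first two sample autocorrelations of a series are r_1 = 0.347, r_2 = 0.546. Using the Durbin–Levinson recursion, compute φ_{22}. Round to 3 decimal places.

φ_{22} = (r_2 − r_1²) / (1 − r_1²)
r_1² = (0.347)² = 0.120409
Numerator = 0.546 − 0.1204 = 0.4256; denominator = 1 − 0.1204 = 0.8796
φ_{22} = 0.4256 / 0.8796 = 0.484

0.484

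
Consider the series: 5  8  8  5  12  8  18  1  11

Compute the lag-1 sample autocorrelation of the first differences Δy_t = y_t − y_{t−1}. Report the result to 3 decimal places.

First differences Δy: 3, 0, -3, 7, -4, 10, -17, 10
Mean of differences = 0.7500
Numerator Σ(Δy_t−Δȳ)(Δy_{t+1}−Δȳ) = -424.3125
Denominator Σ(Δy_t−Δȳ)² = 567.5000
r_1(Δy) = -424.3125 / 567.5000 = -0.748

-0.748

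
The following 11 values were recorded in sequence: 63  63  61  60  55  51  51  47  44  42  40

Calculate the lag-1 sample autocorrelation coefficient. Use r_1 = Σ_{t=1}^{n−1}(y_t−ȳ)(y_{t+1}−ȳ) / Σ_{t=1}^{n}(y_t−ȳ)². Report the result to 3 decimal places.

0.763

Mean ȳ = (63 + 63 + 61 + 60 + 55 + 51 + 51 + 47 + 44 + 42 + 40)/11 = 52.4545
Numerator Σ_{t=1}^{10}(y_t−ȳ)(y_{t+1}−ȳ) = 556.0661
Denominator Σ(y_t−ȳ)² = 728.7273
r_1 = 556.0661 / 728.7273 = 0.763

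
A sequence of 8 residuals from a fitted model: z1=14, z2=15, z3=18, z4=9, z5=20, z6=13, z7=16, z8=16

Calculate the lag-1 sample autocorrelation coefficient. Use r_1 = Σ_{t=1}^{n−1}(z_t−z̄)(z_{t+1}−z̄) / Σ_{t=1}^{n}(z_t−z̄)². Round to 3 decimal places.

Mean z̄ = (14 + 15 + 18 + 9 + 20 + 13 + 16 + 16)/8 = 15.1250
Deviations from mean: -1.1250, -0.1250, 2.8750, -6.1250, 4.8750, -2.1250, 0.8750, 0.8750
Σ(z_t−z̄)(z_{t+1}−z̄) = (0.1406) + (-0.3594) + (-17.6094) + (-29.8594) + (-10.3594) + (-1.8594) + (0.7656) = -59.1406
Denominator Σ(z_t−z̄)² = 76.8750
r_1 = -59.1406 / 76.8750 = -0.769

-0.769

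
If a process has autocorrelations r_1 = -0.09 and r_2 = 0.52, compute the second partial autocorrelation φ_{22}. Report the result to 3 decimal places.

0.516

φ_{22} = (r_2 − r_1²) / (1 − r_1²)
r_1² = (-0.09)² = 0.0081
Numerator = 0.52 − 0.0081 = 0.5119; denominator = 1 − 0.0081 = 0.9919
φ_{22} = 0.5119 / 0.9919 = 0.516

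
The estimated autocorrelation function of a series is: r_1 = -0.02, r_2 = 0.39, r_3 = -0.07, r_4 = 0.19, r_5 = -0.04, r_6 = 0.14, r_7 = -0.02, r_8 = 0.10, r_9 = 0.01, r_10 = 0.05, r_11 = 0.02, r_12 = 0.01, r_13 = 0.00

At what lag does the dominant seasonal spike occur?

2

The largest autocorrelation is r_2 = 0.39, with a weaker echo at lag 4 (0.19); the remaining lags stay at or below 0.14.
The dominant spike at lag 2 indicates a seasonal period of 2.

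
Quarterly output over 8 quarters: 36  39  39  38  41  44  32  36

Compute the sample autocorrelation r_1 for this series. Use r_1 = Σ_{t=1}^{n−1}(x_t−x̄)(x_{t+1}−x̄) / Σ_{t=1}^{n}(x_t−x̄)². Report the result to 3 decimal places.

Mean x̄ = (36 + 39 + 39 + 38 + 41 + 44 + 32 + 36)/8 = 38.1250
Deviations from mean: -2.1250, 0.8750, 0.8750, -0.1250, 2.8750, 5.8750, -6.1250, -2.1250
Σ(x_t−x̄)(x_{t+1}−x̄) = (-1.8594) + (0.7656) + (-0.1094) + (-0.3594) + (16.8906) + (-35.9844) + (13.0156) = -7.6406
Denominator Σ(x_t−x̄)² = 90.8750
r_1 = -7.6406 / 90.8750 = -0.084

-0.084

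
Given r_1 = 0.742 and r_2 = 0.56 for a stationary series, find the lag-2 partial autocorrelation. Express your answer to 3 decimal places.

φ_{22} = (r_2 − r_1²) / (1 − r_1²)
r_1² = (0.742)² = 0.550564
Numerator = 0.56 − 0.5506 = 0.0094; denominator = 1 − 0.5506 = 0.4494
φ_{22} = 0.0094 / 0.4494 = 0.021

0.021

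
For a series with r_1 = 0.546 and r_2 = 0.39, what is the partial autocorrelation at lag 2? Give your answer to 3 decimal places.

φ_{22} = (r_2 − r_1²) / (1 − r_1²)
r_1² = (0.546)² = 0.298116
Numerator = 0.39 − 0.2981 = 0.0919; denominator = 1 − 0.2981 = 0.7019
φ_{22} = 0.0919 / 0.7019 = 0.131

0.131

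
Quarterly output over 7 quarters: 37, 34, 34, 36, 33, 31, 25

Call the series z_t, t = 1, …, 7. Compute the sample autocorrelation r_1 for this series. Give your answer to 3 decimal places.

0.257

Mean z̄ = (37 + 34 + 34 + 36 + 33 + 31 + 25)/7 = 32.8571
Deviations from mean: 4.1429, 1.1429, 1.1429, 3.1429, 0.1429, -1.8571, -7.8571
Σ(z_t−z̄)(z_{t+1}−z̄) = (4.7347) + (1.3061) + (3.5918) + (0.4490) + (-0.2653) + (14.5918) = 24.4082
Denominator Σ(z_t−z̄)² = 94.8571
r_1 = 24.4082 / 94.8571 = 0.257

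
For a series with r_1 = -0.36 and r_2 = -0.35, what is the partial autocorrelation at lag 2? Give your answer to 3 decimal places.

φ_{22} = (r_2 − r_1²) / (1 − r_1²)
r_1² = (-0.36)² = 0.1296
Numerator = -0.35 − 0.1296 = -0.4796; denominator = 1 − 0.1296 = 0.8704
φ_{22} = -0.4796 / 0.8704 = -0.551

-0.551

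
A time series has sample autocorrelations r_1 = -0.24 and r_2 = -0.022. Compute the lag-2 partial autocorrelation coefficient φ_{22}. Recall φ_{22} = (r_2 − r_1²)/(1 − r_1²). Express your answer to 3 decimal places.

-0.084

φ_{22} = (r_2 − r_1²) / (1 − r_1²)
r_1² = (-0.24)² = 0.0576
Numerator = -0.022 − 0.0576 = -0.0796; denominator = 1 − 0.0576 = 0.9424
φ_{22} = -0.0796 / 0.9424 = -0.084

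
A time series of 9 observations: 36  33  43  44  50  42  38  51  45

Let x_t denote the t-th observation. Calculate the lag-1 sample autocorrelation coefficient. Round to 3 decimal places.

0.175

Mean x̄ = (36 + 33 + 43 + 44 + 50 + 42 + 38 + 51 + 45)/9 = 42.4444
Numerator Σ_{t=1}^{8}(x_t−x̄)(x_{t+1}−x̄) = 50.6914
Denominator Σ(x_t−x̄)² = 290.2222
r_1 = 50.6914 / 290.2222 = 0.175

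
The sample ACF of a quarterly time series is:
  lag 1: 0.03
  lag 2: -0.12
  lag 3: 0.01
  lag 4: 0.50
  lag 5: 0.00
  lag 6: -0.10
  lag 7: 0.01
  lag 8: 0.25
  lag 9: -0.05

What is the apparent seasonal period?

The largest autocorrelation is r_4 = 0.50, with a weaker echo at lag 8 (0.25); the remaining lags stay at or below 0.03.
The dominant spike at lag 4 indicates a seasonal period of 4.

4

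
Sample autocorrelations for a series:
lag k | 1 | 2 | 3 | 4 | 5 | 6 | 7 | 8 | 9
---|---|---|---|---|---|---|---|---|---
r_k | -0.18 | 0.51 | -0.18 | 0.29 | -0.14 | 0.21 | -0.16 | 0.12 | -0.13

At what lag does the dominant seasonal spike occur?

The largest autocorrelation is r_2 = 0.51, with weaker echoes at lags 4 (0.29) and 6 (0.21); the remaining lags stay at or below 0.12.
The dominant spike at lag 2 indicates a seasonal period of 2.

2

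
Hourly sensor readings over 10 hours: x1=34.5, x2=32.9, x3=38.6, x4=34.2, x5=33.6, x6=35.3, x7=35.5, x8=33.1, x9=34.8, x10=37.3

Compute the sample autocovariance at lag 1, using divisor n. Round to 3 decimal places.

Mean x̄ = (34.5 + 32.9 + 38.6 + 34.2 + 33.6 + 35.3 + 35.5 + 33.1 + 34.8 + 37.3)/10 = 34.9800
Σ_{t=1}^{9}(x_t−x̄)(x_{t+1}−x̄) = -9.6104
γ_1 = -9.6104 / 10 = -0.961

-0.961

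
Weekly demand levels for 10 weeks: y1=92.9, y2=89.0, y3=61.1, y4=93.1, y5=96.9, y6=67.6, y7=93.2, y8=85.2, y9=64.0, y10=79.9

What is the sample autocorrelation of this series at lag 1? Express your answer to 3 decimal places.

Mean ȳ = (92.9 + 89.0 + 61.1 + 93.1 + 96.9 + 67.6 + 93.2 + 85.2 + 64.0 + 79.9)/10 = 82.2900
Numerator Σ_{t=1}^{9}(y_t−ȳ)(y_{t+1}−ȳ) = -494.7731
Denominator Σ(y_t−ȳ)² = 1620.4490
r_1 = -494.7731 / 1620.4490 = -0.305

-0.305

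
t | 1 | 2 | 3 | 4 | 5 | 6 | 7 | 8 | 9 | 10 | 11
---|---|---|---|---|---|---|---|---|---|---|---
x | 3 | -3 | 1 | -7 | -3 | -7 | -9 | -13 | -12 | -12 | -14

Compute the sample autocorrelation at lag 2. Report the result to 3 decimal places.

0.535

Mean x̄ = (3 − 3 + 1 − 7 − 3 − 7 − 9 − 13 − 12 − 12 − 14)/11 = -6.9091
Numerator Σ_{t=1}^{9}(x_t−x̄)(x_{t+2}−x̄) = 179.0744
Denominator Σ(x_t−x̄)² = 334.9091
r_2 = 179.0744 / 334.9091 = 0.535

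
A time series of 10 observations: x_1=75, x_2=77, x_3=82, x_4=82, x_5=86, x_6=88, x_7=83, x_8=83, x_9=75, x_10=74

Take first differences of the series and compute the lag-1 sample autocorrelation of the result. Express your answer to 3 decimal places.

0.114

First differences Δx: 2, 5, 0, 4, 2, -5, 0, -8, -1
Mean of differences = -0.1111
Numerator Σ(Δx_t−Δx̄)(Δx_{t+1}−Δx̄) = 15.7654
Denominator Σ(Δx_t−Δx̄)² = 138.8889
r_1(Δx) = 15.7654 / 138.8889 = 0.114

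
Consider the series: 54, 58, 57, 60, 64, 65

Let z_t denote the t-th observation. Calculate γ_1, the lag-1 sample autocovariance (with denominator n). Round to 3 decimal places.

6.259

Mean z̄ = (54 + 58 + 57 + 60 + 64 + 65)/6 = 59.6667
Deviations: -5.6667, -1.6667, -2.6667, 0.3333, 4.3333, 5.3333
Σ_{t=1}^{5}(z_t−z̄)(z_{t+1}−z̄) = 37.5556
γ_1 = 37.5556 / 6 = 6.259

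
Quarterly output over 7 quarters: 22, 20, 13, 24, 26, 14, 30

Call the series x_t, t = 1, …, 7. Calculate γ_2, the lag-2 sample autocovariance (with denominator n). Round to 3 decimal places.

-3.880

Mean x̄ = (22 + 20 + 13 + 24 + 26 + 14 + 30)/7 = 21.2857
Deviations: 0.7143, -1.2857, -8.2857, 2.7143, 4.7143, -7.2857, 8.7143
Σ_{t=1}^{5}(x_t−x̄)(x_{t+2}−x̄) = -27.1633
γ_2 = -27.1633 / 7 = -3.880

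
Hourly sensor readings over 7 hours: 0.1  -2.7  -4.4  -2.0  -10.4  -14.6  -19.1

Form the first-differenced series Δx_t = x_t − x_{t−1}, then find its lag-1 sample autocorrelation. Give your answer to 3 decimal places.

First differences Δx: -2.8, -1.7, 2.4, -8.4, -4.2, -4.5
Mean of differences = -3.2000
Numerator Σ(Δx_t−Δx̄)(Δx_{t+1}−Δx̄) = -13.6200
Denominator Σ(Δx_t−Δx̄)² = 63.5000
r_1(Δx) = -13.6200 / 63.5000 = -0.214

-0.214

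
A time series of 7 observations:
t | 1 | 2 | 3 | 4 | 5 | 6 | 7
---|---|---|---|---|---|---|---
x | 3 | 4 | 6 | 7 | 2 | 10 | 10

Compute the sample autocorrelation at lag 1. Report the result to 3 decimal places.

Mean x̄ = (3 + 4 + 6 + 7 + 2 + 10 + 10)/7 = 6.0000
Deviations from mean: -3.0000, -2.0000, 0.0000, 1.0000, -4.0000, 4.0000, 4.0000
Σ(x_t−x̄)(x_{t+1}−x̄) = (6.0000) + (0.0000) + (0.0000) + (-4.0000) + (-16.0000) + (16.0000) = 2.0000
Denominator Σ(x_t−x̄)² = 62.0000
r_1 = 2.0000 / 62.0000 = 0.032

0.032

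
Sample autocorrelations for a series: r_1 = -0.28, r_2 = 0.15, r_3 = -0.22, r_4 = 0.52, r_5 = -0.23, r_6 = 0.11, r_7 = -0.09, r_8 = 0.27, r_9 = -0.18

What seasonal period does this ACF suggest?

4

The largest autocorrelation is r_4 = 0.52, with a weaker echo at lag 8 (0.27); the remaining lags stay at or below 0.15.
The dominant spike at lag 4 indicates a seasonal period of 4.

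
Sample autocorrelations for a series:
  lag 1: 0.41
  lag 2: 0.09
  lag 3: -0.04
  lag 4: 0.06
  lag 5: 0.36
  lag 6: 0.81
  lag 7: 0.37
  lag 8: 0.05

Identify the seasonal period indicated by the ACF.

6

The largest autocorrelation is r_6 = 0.81; the remaining lags stay at or below 0.41. The elevated value at lag 1 (0.41), dropping to 0.09 at lag 2, reflects decaying short-term dependence rather than seasonality.
The dominant spike at lag 6 indicates a seasonal period of 6.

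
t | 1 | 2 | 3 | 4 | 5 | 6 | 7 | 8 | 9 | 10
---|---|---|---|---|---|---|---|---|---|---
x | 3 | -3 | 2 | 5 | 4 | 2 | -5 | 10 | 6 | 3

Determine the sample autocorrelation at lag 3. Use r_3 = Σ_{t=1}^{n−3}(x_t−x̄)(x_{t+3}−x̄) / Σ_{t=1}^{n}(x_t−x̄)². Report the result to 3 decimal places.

Mean x̄ = (3 − 3 + 2 + 5 + 4 + 2 − 5 + 10 + 6 + 3)/10 = 2.7000
Numerator Σ_{t=1}^{7}(x_t−x̄)(x_{t+3}−x̄) = -19.0700
Denominator Σ(x_t−x̄)² = 164.1000
r_3 = -19.0700 / 164.1000 = -0.116

-0.116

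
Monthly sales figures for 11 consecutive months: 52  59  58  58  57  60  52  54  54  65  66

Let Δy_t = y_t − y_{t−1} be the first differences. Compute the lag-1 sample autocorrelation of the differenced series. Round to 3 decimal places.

-0.214

First differences Δy: 7, -1, 0, -1, 3, -8, 2, 0, 11, 1
Mean of differences = 1.4000
Numerator Σ(Δy_t−Δȳ)(Δy_{t+1}−Δȳ) = -49.3600
Denominator Σ(Δy_t−Δȳ)² = 230.4000
r_1(Δy) = -49.3600 / 230.4000 = -0.214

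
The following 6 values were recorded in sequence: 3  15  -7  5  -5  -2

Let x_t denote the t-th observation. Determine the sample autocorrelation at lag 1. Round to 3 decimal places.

Mean x̄ = (3 + 15 − 7 + 5 − 5 − 2)/6 = 1.5000
Numerator Σ_{t=1}^{5}(x_t−x̄)(x_{t+1}−x̄) = -124.2500
Denominator Σ(x_t−x̄)² = 323.5000
r_1 = -124.2500 / 323.5000 = -0.384

-0.384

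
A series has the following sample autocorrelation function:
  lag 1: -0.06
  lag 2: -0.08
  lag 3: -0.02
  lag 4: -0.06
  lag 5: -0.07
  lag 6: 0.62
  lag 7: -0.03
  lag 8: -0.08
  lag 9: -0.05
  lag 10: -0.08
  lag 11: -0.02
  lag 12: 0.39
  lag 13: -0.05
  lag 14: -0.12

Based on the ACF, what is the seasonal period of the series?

The largest autocorrelation is r_6 = 0.62, with a weaker echo at lag 12 (0.39); the remaining lags stay at or below -0.02.
The dominant spike at lag 6 indicates a seasonal period of 6.

6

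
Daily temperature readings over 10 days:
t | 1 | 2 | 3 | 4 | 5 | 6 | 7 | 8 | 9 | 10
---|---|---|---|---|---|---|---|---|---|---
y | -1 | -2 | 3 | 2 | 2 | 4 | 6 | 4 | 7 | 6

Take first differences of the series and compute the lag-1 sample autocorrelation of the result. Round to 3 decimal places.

-0.611

First differences Δy: -1, 5, -1, 0, 2, 2, -2, 3, -1
Mean of differences = 0.7778
Numerator Σ(Δy_t−Δȳ)(Δy_{t+1}−Δȳ) = -26.6049
Denominator Σ(Δy_t−Δȳ)² = 43.5556
r_1(Δy) = -26.6049 / 43.5556 = -0.611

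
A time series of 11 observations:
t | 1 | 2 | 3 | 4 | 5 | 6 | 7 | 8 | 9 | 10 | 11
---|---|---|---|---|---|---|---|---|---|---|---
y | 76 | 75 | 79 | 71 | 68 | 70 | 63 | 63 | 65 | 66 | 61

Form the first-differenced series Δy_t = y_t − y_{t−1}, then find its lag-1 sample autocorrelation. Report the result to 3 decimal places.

First differences Δy: -1, 4, -8, -3, 2, -7, 0, 2, 1, -5
Mean of differences = -1.5000
Numerator Σ(Δy_t−Δȳ)(Δy_{t+1}−Δȳ) = -50.7500
Denominator Σ(Δy_t−Δȳ)² = 150.5000
r_1(Δy) = -50.7500 / 150.5000 = -0.337

-0.337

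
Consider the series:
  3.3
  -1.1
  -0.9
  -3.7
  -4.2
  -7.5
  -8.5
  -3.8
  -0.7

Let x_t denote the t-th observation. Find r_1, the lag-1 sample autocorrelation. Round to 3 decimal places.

0.452

Mean x̄ = (3.3 − 1.1 − 0.9 − 3.7 − 4.2 − 7.5 − 8.5 − 3.8 − 0.7)/9 = -3.0111
Numerator Σ_{t=1}^{8}(x_t−x̄)(x_{t+1}−x̄) = 47.9432
Denominator Σ(x_t−x̄)² = 106.0689
r_1 = 47.9432 / 106.0689 = 0.452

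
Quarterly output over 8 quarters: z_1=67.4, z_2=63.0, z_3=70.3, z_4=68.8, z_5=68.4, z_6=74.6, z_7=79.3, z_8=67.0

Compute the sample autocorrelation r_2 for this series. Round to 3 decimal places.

-0.152

Mean z̄ = (67.4 + 63.0 + 70.3 + 68.8 + 68.4 + 74.6 + 79.3 + 67.0)/8 = 69.8500
Deviations from mean: -2.4500, -6.8500, 0.4500, -1.0500, -1.4500, 4.7500, 9.4500, -2.8500
Numerator Σ_{t=1}^{6}(z_t−z̄)(z_{t+2}−z̄) = -26.7900
Denominator Σ(z_t−z̄)² = 176.3200
r_2 = -26.7900 / 176.3200 = -0.152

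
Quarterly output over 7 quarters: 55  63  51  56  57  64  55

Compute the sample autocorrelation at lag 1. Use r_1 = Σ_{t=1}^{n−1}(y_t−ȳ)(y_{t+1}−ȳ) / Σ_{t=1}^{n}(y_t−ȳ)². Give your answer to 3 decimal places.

Mean ȳ = (55 + 63 + 51 + 56 + 57 + 64 + 55)/7 = 57.2857
Numerator Σ_{t=1}^{6}(y_t−ȳ)(y_{t+1}−ȳ) = -57.7959
Denominator Σ(y_t−ȳ)² = 129.4286
r_1 = -57.7959 / 129.4286 = -0.447

-0.447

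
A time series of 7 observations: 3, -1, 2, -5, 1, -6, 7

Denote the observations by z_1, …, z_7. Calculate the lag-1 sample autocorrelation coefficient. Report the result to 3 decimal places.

-0.534

Mean z̄ = (3 − 1 + 2 − 5 + 1 − 6 + 7)/7 = 0.1429
Σ(z_t−z̄)(z_{t+1}−z̄) = (-3.2653) + (-2.1224) + (-9.5510) + (-4.4082) + (-5.2653) + (-42.1224) = -66.7347
Denominator Σ(z_t−z̄)² = 124.8571
r_1 = -66.7347 / 124.8571 = -0.534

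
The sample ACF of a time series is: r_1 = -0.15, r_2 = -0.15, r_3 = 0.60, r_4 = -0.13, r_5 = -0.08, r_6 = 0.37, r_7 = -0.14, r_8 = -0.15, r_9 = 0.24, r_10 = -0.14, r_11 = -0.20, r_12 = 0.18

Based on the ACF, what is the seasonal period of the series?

The largest autocorrelation is r_3 = 0.60, with weaker echoes at lags 6 (0.37), 9 (0.24) and 12 (0.18); the remaining lags stay at or below -0.08.
The dominant spike at lag 3 indicates a seasonal period of 3.

3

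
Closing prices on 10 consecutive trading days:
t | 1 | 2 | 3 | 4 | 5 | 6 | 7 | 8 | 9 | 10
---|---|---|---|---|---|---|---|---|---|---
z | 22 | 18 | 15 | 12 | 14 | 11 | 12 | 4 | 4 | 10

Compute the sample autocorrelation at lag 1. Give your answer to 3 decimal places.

Mean z̄ = (22 + 18 + 15 + 12 + 14 + 11 + 12 + 4 + 4 + 10)/10 = 12.2000
Numerator Σ_{t=1}^{9}(z_t−z̄)(z_{t+1}−z̄) = 157.1600
Denominator Σ(z_t−z̄)² = 281.6000
r_1 = 157.1600 / 281.6000 = 0.558

0.558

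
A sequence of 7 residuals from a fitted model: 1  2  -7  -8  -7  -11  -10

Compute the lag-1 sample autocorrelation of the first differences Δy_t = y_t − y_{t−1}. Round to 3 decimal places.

-0.448

First differences Δy: 1, -9, -1, 1, -4, 1
Mean of differences = -1.8333
Numerator Σ(Δy_t−Δȳ)(Δy_{t+1}−Δȳ) = -36.1944
Denominator Σ(Δy_t−Δȳ)² = 80.8333
r_1(Δy) = -36.1944 / 80.8333 = -0.448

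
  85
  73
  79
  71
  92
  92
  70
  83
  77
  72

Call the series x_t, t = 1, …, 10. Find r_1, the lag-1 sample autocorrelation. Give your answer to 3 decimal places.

-0.193

Mean x̄ = (85 + 73 + 79 + 71 + 92 + 92 + 70 + 83 + 77 + 72)/10 = 79.4000
Numerator Σ_{t=1}^{9}(x_t−x̄)(x_{t+1}−x̄) = -120.1600
Denominator Σ(x_t−x̄)² = 622.4000
r_1 = -120.1600 / 622.4000 = -0.193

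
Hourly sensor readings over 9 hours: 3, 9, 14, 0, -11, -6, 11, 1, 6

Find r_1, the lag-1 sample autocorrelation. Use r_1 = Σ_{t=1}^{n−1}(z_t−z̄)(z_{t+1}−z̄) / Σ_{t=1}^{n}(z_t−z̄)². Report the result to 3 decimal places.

0.206

Mean z̄ = (3 + 9 + 14 + 0 − 11 − 6 + 11 + 1 + 6)/9 = 3.0000
Numerator Σ_{t=1}^{8}(z_t−z̄)(z_{t+1}−z̄) = 107.0000
Denominator Σ(z_t−z̄)² = 520.0000
r_1 = 107.0000 / 520.0000 = 0.206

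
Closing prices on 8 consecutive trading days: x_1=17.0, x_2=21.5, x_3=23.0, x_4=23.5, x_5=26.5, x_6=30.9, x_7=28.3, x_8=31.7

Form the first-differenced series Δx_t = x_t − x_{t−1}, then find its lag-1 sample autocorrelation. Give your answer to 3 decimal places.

First differences Δx: 4.5, 1.5, 0.5, 3.0, 4.4, -2.6, 3.4
Mean of differences = 2.1000
Numerator Σ(Δx_t−Δx̄)(Δx_{t+1}−Δx̄) = -16.7700
Denominator Σ(Δx_t−Δx̄)² = 38.5600
r_1(Δx) = -16.7700 / 38.5600 = -0.435

-0.435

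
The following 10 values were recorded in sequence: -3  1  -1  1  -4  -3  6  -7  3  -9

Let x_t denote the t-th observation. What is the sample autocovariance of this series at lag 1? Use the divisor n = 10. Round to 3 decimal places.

Mean x̄ = (-3 + 1 − 1 + 1 − 4 − 3 + 6 − 7 + 3 − 9)/10 = -1.6000
Σ_{t=1}^{9}(x_t−x̄)(x_{t+1}−x̄) = -113.9600
γ_1 = -113.9600 / 10 = -11.396

-11.396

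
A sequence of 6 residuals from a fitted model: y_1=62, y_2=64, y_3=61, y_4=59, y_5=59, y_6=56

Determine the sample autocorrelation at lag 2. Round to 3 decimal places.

0.024

Mean ȳ = (62 + 64 + 61 + 59 + 59 + 56)/6 = 60.1667
Deviations from mean: 1.8333, 3.8333, 0.8333, -1.1667, -1.1667, -4.1667
Σ(y_t−ȳ)(y_{t+2}−ȳ) = (1.5278) + (-4.4722) + (-0.9722) + (4.8611) = 0.9444
Denominator Σ(y_t−ȳ)² = 38.8333
r_2 = 0.9444 / 38.8333 = 0.024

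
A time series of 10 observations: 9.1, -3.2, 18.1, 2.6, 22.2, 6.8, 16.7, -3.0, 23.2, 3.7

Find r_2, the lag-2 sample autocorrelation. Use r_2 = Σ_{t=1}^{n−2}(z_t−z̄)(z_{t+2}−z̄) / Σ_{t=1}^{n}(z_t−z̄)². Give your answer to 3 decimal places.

0.576

Mean z̄ = (9.1 − 3.2 + 18.1 + 2.6 + 22.2 + 6.8 + 16.7 − 3.0 + 23.2 + 3.7)/10 = 9.6200
Numerator Σ_{t=1}^{8}(z_t−z̄)(z_{t+2}−z̄) = 507.5732
Denominator Σ(z_t−z̄)² = 880.8760
r_2 = 507.5732 / 880.8760 = 0.576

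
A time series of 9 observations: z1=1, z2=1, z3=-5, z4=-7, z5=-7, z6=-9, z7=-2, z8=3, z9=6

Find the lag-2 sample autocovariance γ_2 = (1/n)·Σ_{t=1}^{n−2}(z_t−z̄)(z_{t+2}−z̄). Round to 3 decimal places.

-1.250

Mean z̄ = (1 + 1 − 5 − 7 − 7 − 9 − 2 + 3 + 6)/9 = -2.1111
Σ_{t=1}^{7}(z_t−z̄)(z_{t+2}−z̄) = -11.2469
γ_2 = -11.2469 / 9 = -1.250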